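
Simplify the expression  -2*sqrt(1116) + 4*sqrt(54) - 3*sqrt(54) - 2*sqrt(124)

2*sqrt(1116) = 12*sqrt(31); 4*sqrt(54) = 12*sqrt(6); 3*sqrt(54) = 9*sqrt(6); 2*sqrt(124) = 4*sqrt(31)

-16*sqrt(31) + 3*sqrt(6)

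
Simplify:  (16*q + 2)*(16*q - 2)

256*q^2 - 4

Difference of squares with P = 16*q, Q = 2.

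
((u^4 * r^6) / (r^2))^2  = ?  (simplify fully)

Inside the bracket: u^4 * r^4
Raise to the power 2: u^8 * r^8

r^8*u^8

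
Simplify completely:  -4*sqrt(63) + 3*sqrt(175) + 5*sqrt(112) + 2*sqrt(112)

31*sqrt(7)

4*sqrt(63) = 12*sqrt(7); 3*sqrt(175) = 15*sqrt(7); 5*sqrt(112) = 20*sqrt(7); 2*sqrt(112) = 8*sqrt(7)
Combine: (-12 + 15 + 20 + 8)·sqrt(7) = 31*sqrt(7)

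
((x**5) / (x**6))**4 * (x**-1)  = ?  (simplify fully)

x**(-5)

Inside the bracket: (x**-1)
Raise to the power 4: (x**-4)
Multiply by (x**-1): add exponents.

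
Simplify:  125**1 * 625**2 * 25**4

5**19

125**1 = 5**3; 625**2 = 5**8; 25**4 = 5**8
Combine exponents: 5**19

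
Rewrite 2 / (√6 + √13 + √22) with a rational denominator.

(-8*√429 - 6*√22 + 30*√13 + 58*√6)/303

Group as (√6 + √13) + √22; multiply by (√6 + √13) - √22, then rationalise the remaining surd.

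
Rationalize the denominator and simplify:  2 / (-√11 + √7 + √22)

(-9*√11 - 2*√22 + 13*√7 + 11*√14)/73

Group as (√7 + √22) - √11; multiply by (√7 + √22) + √11, then rationalise the remaining surd.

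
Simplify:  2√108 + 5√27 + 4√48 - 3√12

2√108 = 12*√3; 5√27 = 15*√3; 4√48 = 16*√3; 3√12 = 6*√3
Combine: (12 + 15 + 16 - 6)·√3 = 37*√3

37*√3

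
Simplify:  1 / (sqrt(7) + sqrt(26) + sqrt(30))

Group as (sqrt(26) + sqrt(30)) + sqrt(7); multiply by (sqrt(26) + sqrt(30)) - sqrt(7), then rationalise the remaining surd.

(-4*sqrt(1365) + 3*sqrt(30) + 11*sqrt(26) + 49*sqrt(7))/719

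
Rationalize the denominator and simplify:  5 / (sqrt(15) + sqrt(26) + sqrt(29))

(-5*sqrt(11310) + 30*sqrt(29) + 45*sqrt(26) + 100*sqrt(15))/708

Group as (sqrt(26) + sqrt(29)) + sqrt(15); multiply by (sqrt(26) + sqrt(29)) - sqrt(15), then rationalise the remaining surd.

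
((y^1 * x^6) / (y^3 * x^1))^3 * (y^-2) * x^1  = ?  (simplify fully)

Inside the bracket: (y^-2) * x^5
Raise to the power 3: (y^-6) * x^15
Multiply by (y^-2) * x^1: add exponents.

x^16/y^8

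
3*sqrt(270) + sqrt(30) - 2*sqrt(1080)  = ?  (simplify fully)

-2*sqrt(30)

3*sqrt(270) = 9*sqrt(30); sqrt(30) = sqrt(30); 2*sqrt(1080) = 12*sqrt(30)
Combine: (9 + 1 - 12)·sqrt(30) = -2*sqrt(30)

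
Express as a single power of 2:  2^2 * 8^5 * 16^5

2^37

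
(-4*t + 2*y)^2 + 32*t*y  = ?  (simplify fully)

4*(2*t + y)^2

Expanding gives 16*t^2 + 16*t*y + 4*y^2, a perfect square.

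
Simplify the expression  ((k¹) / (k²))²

k^(-2)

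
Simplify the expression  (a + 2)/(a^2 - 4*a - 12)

1/(a - 6)

Factor: a^2 - 4*a - 12 = (a - 6)*(a + 2)
Cancel the common factor (a + 2).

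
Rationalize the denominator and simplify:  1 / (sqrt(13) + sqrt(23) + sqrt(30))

(-sqrt(8970) + 3*sqrt(30) + 10*sqrt(23) + 20*sqrt(13))/580

Group as (sqrt(13) + sqrt(23)) + sqrt(30); multiply by (sqrt(13) + sqrt(23)) - sqrt(30), then rationalise the remaining surd.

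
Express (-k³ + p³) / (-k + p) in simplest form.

k² + k*p + p²

Factor as (a-b)(a^2+ab+b^2) with a=p, b=k.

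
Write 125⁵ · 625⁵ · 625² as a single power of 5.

5^43

125⁵ = 5^15; 625⁵ = 5^20; 625² = 5^8
Combine exponents: 5^43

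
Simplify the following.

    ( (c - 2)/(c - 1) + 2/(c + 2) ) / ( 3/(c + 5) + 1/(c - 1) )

Numerator: (c - 2)/(c - 1) + 2/(c + 2) = (c² + 2*c - 6)/(c² + c - 2)
Denominator: 3/(c + 5) + 1/(c - 1) = (4*c + 2)/(c² + 4*c - 5)
Divide: ((c² + 2*c - 6)/(c² + c - 2)) · ((c² + 4*c - 5)/(4*c + 2)) = (c³ + 7*c² + 4*c - 30)/(4*c² + 10*c + 4)

(c³ + 7*c² + 4*c - 30)/(4*c² + 10*c + 4)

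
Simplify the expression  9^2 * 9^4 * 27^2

3^18

9^2 = 3^4; 9^4 = 3^8; 27^2 = 3^6
Combine exponents: 3^18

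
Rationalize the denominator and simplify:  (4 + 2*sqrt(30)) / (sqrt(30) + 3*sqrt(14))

Multiply numerator and denominator by -3*sqrt(14) + sqrt(30).
Denominator becomes -96; numerator becomes -12*sqrt(105) - 12*sqrt(14) + 4*sqrt(30) + 60.

(-15 - sqrt(30) + 3*sqrt(14) + 3*sqrt(105))/24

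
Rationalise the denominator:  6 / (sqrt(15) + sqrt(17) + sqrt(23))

Group as (sqrt(15) + sqrt(17)) + sqrt(23); multiply by (sqrt(15) + sqrt(17)) - sqrt(23), then rationalise the remaining surd.

(-4*sqrt(5865) + 18*sqrt(23) + 42*sqrt(17) + 50*sqrt(15))/313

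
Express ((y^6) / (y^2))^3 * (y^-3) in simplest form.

Inside the bracket: y^4
Raise to the power 3: y^12
Multiply by (y^-3): add exponents.

y^9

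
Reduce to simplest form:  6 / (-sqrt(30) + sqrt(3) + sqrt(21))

Group as (sqrt(3) + sqrt(21)) - sqrt(30); multiply by (sqrt(3) + sqrt(21)) + sqrt(30), then rationalise the remaining surd.

(sqrt(30) + 2*sqrt(21) + 8*sqrt(3) + sqrt(210))/6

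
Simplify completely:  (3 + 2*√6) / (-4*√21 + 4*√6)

Multiply numerator and denominator by 4*√6 + 4*√21.
Denominator becomes -240; numerator becomes 12*√6 + 48 + 12*√21 + 24*√14.

(-2*√14 - √21 - 4 - √6)/20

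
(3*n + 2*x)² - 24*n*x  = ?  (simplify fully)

Expanding gives 9*n² - 12*n*x + 4*x², a perfect square.

(3*n - 2*x)²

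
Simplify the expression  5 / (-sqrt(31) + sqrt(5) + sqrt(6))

(-10*sqrt(31) - 15*sqrt(6) - 16*sqrt(5) - sqrt(930))/28

Group as (sqrt(5) + sqrt(6)) - sqrt(31); multiply by (sqrt(5) + sqrt(6)) + sqrt(31), then rationalise the remaining surd.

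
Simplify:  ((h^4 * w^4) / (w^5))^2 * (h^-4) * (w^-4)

h^4/w^6

Inside the bracket: h^4 * (w^-1)
Raise to the power 2: h^8 * (w^-2)
Multiply by (h^-4) * (w^-4): add exponents.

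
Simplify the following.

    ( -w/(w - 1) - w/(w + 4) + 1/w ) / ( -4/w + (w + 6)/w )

(-2*w³ - 2*w² + 3*w - 4)/(w³ + 5*w² + 2*w - 8)

Numerator: -w/(w - 1) - w/(w + 4) + 1/w = (-2*w³ - 2*w² + 3*w - 4)/(w³ + 3*w² - 4*w)
Denominator: -4/w + (w + 6)/w = (w + 2)/w
Divide: ((-2*w³ - 2*w² + 3*w - 4)/(w³ + 3*w² - 4*w)) · (w/(w + 2)) = (-2*w³ - 2*w² + 3*w - 4)/(w³ + 5*w² + 2*w - 8)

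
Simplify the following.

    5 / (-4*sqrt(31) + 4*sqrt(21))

Multiply numerator and denominator by 4*sqrt(21) + 4*sqrt(31).
Denominator becomes -160; numerator becomes 20*sqrt(21) + 20*sqrt(31).

(-sqrt(31) - sqrt(21))/8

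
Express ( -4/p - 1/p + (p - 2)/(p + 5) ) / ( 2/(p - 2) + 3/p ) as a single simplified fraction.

Numerator: -4/p - 1/p + (p - 2)/(p + 5) = (p² - 7*p - 25)/(p² + 5*p)
Denominator: 2/(p - 2) + 3/p = (5*p - 6)/(p² - 2*p)
Divide: ((p² - 7*p - 25)/(p² + 5*p)) · ((p² - 2*p)/(5*p - 6)) = (p³ - 9*p² - 11*p + 50)/(5*p² + 19*p - 30)

(p³ - 9*p² - 11*p + 50)/(5*p² + 19*p - 30)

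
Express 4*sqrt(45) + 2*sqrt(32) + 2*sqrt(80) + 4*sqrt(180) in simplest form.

4*sqrt(45) = 12*sqrt(5); 2*sqrt(32) = 8*sqrt(2); 2*sqrt(80) = 8*sqrt(5); 4*sqrt(180) = 24*sqrt(5)

8*sqrt(2) + 44*sqrt(5)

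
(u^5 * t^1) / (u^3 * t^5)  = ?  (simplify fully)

u^2/t^4

Quotient: u^2 * (t^-4)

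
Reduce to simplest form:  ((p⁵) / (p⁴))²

p²

Inside the bracket: p¹
Raise to the power 2: p²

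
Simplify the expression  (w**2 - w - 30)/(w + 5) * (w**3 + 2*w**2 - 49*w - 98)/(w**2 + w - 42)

Factor: w**2 - w - 30 = (w + 5)*(w - 6);  w**3 + 2*w**2 - 49*w - 98 = (w + 7)*(w - 7)*(w + 2);  w**2 + w - 42 = (w + 7)*(w - 6)
Cancel the common factors (w + 5), (w + 7), (w - 6).

w**2 - 5*w - 14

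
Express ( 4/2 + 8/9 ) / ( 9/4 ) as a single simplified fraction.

104/81

Numerator: 4/2 + 8/9 = 26/9
Denominator: 9/4 = 9/4
Divide: (26/9) · (4/9) = 104/81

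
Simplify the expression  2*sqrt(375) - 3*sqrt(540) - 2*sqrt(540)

2*sqrt(375) = 10*sqrt(15); 3*sqrt(540) = 18*sqrt(15); 2*sqrt(540) = 12*sqrt(15)
Combine: (10 - 18 - 12)·sqrt(15) = -20*sqrt(15)

-20*sqrt(15)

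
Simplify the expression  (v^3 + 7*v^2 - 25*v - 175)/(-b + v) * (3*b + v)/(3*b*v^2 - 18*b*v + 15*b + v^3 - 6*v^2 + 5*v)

(v^2 + 12*v + 35)/(-b*v + b + v^2 - v)

Factor: v^3 + 7*v^2 - 25*v - 175 = (v + 7)*(v + 5)*(v - 5);  3*b*v^2 - 18*b*v + 15*b + v^3 - 6*v^2 + 5*v = (3*b + v)*(v - 5)*(v - 1)
Cancel the common factors (3*b + v), (v - 5).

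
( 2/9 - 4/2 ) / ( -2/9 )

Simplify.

8

Numerator: 2/9 - 4/2 = -16/9
Denominator: -2/9 = -2/9
Divide: (-16/9) · (-9/2) = 8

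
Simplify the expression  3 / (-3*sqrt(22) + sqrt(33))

Multiply numerator and denominator by sqrt(33) + 3*sqrt(22).
Denominator becomes -165; numerator becomes 3*sqrt(33) + 9*sqrt(22).

(-3*sqrt(22) - sqrt(33))/55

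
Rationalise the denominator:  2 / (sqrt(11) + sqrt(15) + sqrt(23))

(-4*sqrt(3795) + 6*sqrt(23) + 38*sqrt(15) + 54*sqrt(11))/651

Group as (sqrt(11) + sqrt(23)) + sqrt(15); multiply by (sqrt(11) + sqrt(23)) - sqrt(15), then rationalise the remaining surd.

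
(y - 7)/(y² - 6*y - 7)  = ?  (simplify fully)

Factor: y² - 6*y - 7 = (y + 1)·(y - 7)
Cancel the common factor (y - 7).

1/(y + 1)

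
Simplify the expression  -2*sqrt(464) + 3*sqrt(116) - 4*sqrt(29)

2*sqrt(464) = 8*sqrt(29); 3*sqrt(116) = 6*sqrt(29); 4*sqrt(29) = 4*sqrt(29)
Combine: (-8 + 6 - 4)·sqrt(29) = -6*sqrt(29)

-6*sqrt(29)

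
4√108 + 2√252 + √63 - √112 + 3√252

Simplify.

4√108 = 24*√3; 2√252 = 12*√7; √63 = 3*√7; √112 = 4*√7; 3√252 = 18*√7

24*√3 + 29*√7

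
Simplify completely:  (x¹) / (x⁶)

x^(-5)

Quotient: (x^-5)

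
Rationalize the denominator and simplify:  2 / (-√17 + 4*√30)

(2*√17 + 8*√30)/463

Multiply numerator and denominator by √17 + 4*√30.
Denominator becomes 463; numerator becomes 2*√17 + 8*√30.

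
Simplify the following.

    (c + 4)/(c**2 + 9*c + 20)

Factor: c**2 + 9*c + 20 = (c + 4)*(c + 5)
Cancel the common factor (c + 4).

1/(c + 5)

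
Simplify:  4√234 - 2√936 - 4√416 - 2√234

-22*√26

4√234 = 12*√26; 2√936 = 12*√26; 4√416 = 16*√26; 2√234 = 6*√26
Combine: (12 - 12 - 16 - 6)·√26 = -22*√26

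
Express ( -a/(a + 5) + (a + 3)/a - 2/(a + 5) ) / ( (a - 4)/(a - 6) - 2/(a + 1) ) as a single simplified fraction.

(6*a^3 - 15*a^2 - 111*a - 90)/(a^4 - 17*a^2 + 40*a)

Numerator: -a/(a + 5) + (a + 3)/a - 2/(a + 5) = (6*a + 15)/(a^2 + 5*a)
Denominator: (a - 4)/(a - 6) - 2/(a + 1) = (a^2 - 5*a + 8)/(a^2 - 5*a - 6)
Divide: ((6*a + 15)/(a^2 + 5*a)) · ((a^2 - 5*a - 6)/(a^2 - 5*a + 8)) = (6*a^3 - 15*a^2 - 111*a - 90)/(a^4 - 17*a^2 + 40*a)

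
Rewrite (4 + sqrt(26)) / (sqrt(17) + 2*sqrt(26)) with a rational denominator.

(-sqrt(442) - 4*sqrt(17) + 8*sqrt(26) + 52)/87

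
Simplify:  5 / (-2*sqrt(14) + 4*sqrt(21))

(sqrt(14) + 2*sqrt(21))/28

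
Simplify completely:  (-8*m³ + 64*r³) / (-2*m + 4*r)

(4*r)^3 - (2*m)^3 = (-2*m + 4*r)(4*m² + 8*m*r + 16*r²).

4*m² + 8*m*r + 16*r²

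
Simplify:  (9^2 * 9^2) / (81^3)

3^(-4)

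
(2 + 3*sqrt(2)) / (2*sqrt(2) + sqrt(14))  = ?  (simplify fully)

(-6 - 2*sqrt(2) + sqrt(14) + 3*sqrt(7))/3

Multiply numerator and denominator by -sqrt(14) + 2*sqrt(2).
Denominator becomes -6; numerator becomes -6*sqrt(7) - 2*sqrt(14) + 4*sqrt(2) + 12.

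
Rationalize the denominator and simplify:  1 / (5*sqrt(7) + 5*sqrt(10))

Multiply numerator and denominator by -5*sqrt(10) + 5*sqrt(7).
Denominator becomes -75; numerator becomes -5*sqrt(10) + 5*sqrt(7).

(-sqrt(7) + sqrt(10))/15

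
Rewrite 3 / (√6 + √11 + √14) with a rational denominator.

Group as (√6 + √11) + √14; multiply by (√6 + √11) - √14, then rationalise the remaining surd.

(-4*√231 + 3*√14 + 9*√11 + 19*√6)/85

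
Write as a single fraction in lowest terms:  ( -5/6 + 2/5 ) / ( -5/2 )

13/75

Numerator: -5/6 + 2/5 = -13/30
Denominator: -5/2 = -5/2
Divide: (-13/30) · (-2/5) = 13/75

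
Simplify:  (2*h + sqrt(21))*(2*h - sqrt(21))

4*h^2 - 21

(2*h)^2 - (sqrt(21))^2 = 4*h^2 - 21.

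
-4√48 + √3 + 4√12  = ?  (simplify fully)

4√48 = 16*√3; √3 = √3; 4√12 = 8*√3
Combine: (-16 + 1 + 8)·√3 = -7*√3

-7*√3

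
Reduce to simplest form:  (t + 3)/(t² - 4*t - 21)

1/(t - 7)

Factor: t² - 4*t - 21 = (t - 7)·(t + 3)
Cancel the common factor (t + 3).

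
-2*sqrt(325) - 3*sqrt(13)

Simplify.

2*sqrt(325) = 10*sqrt(13); 3*sqrt(13) = 3*sqrt(13)
Combine: (-10 - 3)·sqrt(13) = -13*sqrt(13)

-13*sqrt(13)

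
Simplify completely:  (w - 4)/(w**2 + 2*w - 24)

1/(w + 6)

Factor: w**2 + 2*w - 24 = (w + 6)*(w - 4)
Cancel the common factor (w - 4).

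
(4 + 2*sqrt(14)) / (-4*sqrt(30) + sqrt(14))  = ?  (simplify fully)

Multiply numerator and denominator by sqrt(14) + 4*sqrt(30).
Denominator becomes -466; numerator becomes 4*sqrt(14) + 28 + 16*sqrt(30) + 16*sqrt(105).

(-8*sqrt(105) - 8*sqrt(30) - 14 - 2*sqrt(14))/233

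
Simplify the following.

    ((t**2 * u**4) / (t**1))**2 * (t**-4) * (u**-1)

Inside the bracket: t**1 * u**4
Raise to the power 2: t**2 * u**8
Multiply by (t**-4) * (u**-1): add exponents.

u**7/t**2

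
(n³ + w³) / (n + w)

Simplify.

n² - n*w + w²

n^3 + w^3 = (n + w)(n² - n*w + w²).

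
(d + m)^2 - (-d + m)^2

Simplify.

4*d*m

Binomially expand both and collect terms in m, d.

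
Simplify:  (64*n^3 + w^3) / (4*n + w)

16*n^2 - 4*n*w + w^2

Apply the sum-of-cubes factorisation and cancel (4*n + w).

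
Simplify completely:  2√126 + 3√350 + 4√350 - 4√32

-16*√2 + 41*√14

2√126 = 6*√14; 3√350 = 15*√14; 4√350 = 20*√14; 4√32 = 16*√2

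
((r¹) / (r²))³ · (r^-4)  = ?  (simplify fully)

Inside the bracket: (r^-1)
Raise to the power 3: (r^-3)
Multiply by (r^-4): add exponents.

r^(-7)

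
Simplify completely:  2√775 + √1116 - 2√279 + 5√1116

40*√31

2√775 = 10*√31; √1116 = 6*√31; 2√279 = 6*√31; 5√1116 = 30*√31
Combine: (10 + 6 - 6 + 30)·√31 = 40*√31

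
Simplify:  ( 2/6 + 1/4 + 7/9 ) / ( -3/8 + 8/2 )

98/261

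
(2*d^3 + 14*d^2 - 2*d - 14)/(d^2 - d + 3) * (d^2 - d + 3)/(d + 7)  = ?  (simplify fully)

2*d^2 - 2

Factor: 2*d^3 + 14*d^2 - 2*d - 14 = 2*(d + 7)*(d - 1)*(d + 1)
Cancel the common factors (d^2 - d + 3), (d + 7).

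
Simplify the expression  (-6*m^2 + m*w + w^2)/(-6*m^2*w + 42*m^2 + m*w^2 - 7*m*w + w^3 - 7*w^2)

Factor: -6*m^2 + m*w + w^2 = (-2*m + w)*(3*m + w);  -6*m^2*w + 42*m^2 + m*w^2 - 7*m*w + w^3 - 7*w^2 = (w - 7)*(3*m + w)*(-2*m + w)
Cancel the common factors (3*m + w), (-2*m + w).

1/(w - 7)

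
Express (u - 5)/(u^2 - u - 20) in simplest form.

1/(u + 4)

Factor: u^2 - u - 20 = (u + 4)*(u - 5)
Cancel the common factor (u - 5).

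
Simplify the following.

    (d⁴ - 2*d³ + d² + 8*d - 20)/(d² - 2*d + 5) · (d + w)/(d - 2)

d² + d*w + 2*d + 2*w

Factor: d⁴ - 2*d³ + d² + 8*d - 20 = (d² - 2*d + 5)·(d + 2)·(d - 2)
Cancel the common factors (d² - 2*d + 5), (d - 2).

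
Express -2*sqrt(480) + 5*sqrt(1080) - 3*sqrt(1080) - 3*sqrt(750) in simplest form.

-11*sqrt(30)

2*sqrt(480) = 8*sqrt(30); 5*sqrt(1080) = 30*sqrt(30); 3*sqrt(1080) = 18*sqrt(30); 3*sqrt(750) = 15*sqrt(30)
Combine: (-8 + 30 - 18 - 15)·sqrt(30) = -11*sqrt(30)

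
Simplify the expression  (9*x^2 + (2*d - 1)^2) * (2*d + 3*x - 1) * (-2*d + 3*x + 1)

Pair the conjugate factors: ((3*x)+(2*d - 1))((3*x)-(2*d - 1)) = -4*d^2 + 4*d + 9*x^2 - 1, then repeat with the next factor.

-16*d^4 + 32*d^3 - 24*d^2 + 8*d + 81*x^4 - 1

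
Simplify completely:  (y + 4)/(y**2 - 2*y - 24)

Factor: y**2 - 2*y - 24 = (y + 4)*(y - 6)
Cancel the common factor (y + 4).

1/(y - 6)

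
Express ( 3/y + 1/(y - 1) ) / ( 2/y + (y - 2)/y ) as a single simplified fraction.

(4*y - 3)/(y^2 - y)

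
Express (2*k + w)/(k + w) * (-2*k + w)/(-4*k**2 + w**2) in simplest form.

1/(k + w)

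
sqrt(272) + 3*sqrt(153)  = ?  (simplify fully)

13*sqrt(17)

sqrt(272) = 4*sqrt(17); 3*sqrt(153) = 9*sqrt(17)
Combine: (4 + 9)·sqrt(17) = 13*sqrt(17)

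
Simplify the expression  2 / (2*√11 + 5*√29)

(-4*√11 + 10*√29)/681

Multiply numerator and denominator by -2*√11 + 5*√29.
Denominator becomes 681; numerator becomes -4*√11 + 10*√29.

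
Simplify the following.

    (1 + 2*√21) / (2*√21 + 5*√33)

Multiply numerator and denominator by -5*√33 + 2*√21.
Denominator becomes -741; numerator becomes -30*√77 - 5*√33 + 2*√21 + 84.

(-84 - 2*√21 + 5*√33 + 30*√77)/741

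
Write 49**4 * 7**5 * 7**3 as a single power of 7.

7**16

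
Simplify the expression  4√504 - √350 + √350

4√504 = 24*√14; √350 = 5*√14; √350 = 5*√14
Combine: (24 - 5 + 5)·√14 = 24*√14

24*√14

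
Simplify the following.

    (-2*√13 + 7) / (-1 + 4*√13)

(-97 + 26*√13)/207

Multiply numerator and denominator by -4*√13 - 1.
Denominator becomes -207; numerator becomes -26*√13 + 97.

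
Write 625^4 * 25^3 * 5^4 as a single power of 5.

625^4 = 5^16; 25^3 = 5^6; 5^4 = 5^4
Combine exponents: 5^26

5^26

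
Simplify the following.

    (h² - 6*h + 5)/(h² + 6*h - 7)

(h - 5)/(h + 7)

Factor: h² - 6*h + 5 = (h - 1)·(h - 5);  h² + 6*h - 7 = (h - 1)·(h + 7)
Cancel the common factor (h - 1).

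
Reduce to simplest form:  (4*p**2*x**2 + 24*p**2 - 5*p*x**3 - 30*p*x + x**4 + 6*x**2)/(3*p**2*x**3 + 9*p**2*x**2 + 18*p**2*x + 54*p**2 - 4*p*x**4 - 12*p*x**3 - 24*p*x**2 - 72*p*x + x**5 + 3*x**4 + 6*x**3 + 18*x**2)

Factor: 4*p**2*x**2 + 24*p**2 - 5*p*x**3 - 30*p*x + x**4 + 6*x**2 = (-4*p + x)*(-p + x)*(x**2 + 6);  3*p**2*x**3 + 9*p**2*x**2 + 18*p**2*x + 54*p**2 - 4*p*x**4 - 12*p*x**3 - 24*p*x**2 - 72*p*x + x**5 + 3*x**4 + 6*x**3 + 18*x**2 = (-3*p + x)*(x + 3)*(x**2 + 6)*(-p + x)
Cancel the common factors (x**2 + 6), (-p + x).

(-4*p + x)/(-3*p*x - 9*p + x**2 + 3*x)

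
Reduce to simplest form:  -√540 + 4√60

2*√15

√540 = 6*√15; 4√60 = 8*√15
Combine: (-6 + 8)·√15 = 2*√15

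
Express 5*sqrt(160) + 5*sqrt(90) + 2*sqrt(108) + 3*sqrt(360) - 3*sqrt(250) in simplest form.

5*sqrt(160) = 20*sqrt(10); 5*sqrt(90) = 15*sqrt(10); 2*sqrt(108) = 12*sqrt(3); 3*sqrt(360) = 18*sqrt(10); 3*sqrt(250) = 15*sqrt(10)

12*sqrt(3) + 38*sqrt(10)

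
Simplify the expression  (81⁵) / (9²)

81⁵ = 3^20; 9² = 3^4
Combine exponents: 3^16

3^16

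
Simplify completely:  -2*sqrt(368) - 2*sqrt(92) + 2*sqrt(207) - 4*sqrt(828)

2*sqrt(368) = 8*sqrt(23); 2*sqrt(92) = 4*sqrt(23); 2*sqrt(207) = 6*sqrt(23); 4*sqrt(828) = 24*sqrt(23)
Combine: (-8 - 4 + 6 - 24)·sqrt(23) = -30*sqrt(23)

-30*sqrt(23)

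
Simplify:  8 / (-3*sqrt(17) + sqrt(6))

(-24*sqrt(17) - 8*sqrt(6))/147

Multiply numerator and denominator by sqrt(6) + 3*sqrt(17).
Denominator becomes -147; numerator becomes 8*sqrt(6) + 24*sqrt(17).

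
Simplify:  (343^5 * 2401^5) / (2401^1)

7^31

343^5 = 7^15; 2401^5 = 7^20; 2401^1 = 7^4
Combine exponents: 7^31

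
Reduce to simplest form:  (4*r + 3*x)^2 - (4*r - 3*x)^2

48*r*x

Binomially expand both and collect terms in (4*r), (3*x).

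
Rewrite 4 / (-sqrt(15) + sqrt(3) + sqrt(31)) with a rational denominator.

(-76*sqrt(15) - 52*sqrt(31) + 172*sqrt(3) + 24*sqrt(155))/11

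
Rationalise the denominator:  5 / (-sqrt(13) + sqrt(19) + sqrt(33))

(-195*sqrt(13) - 5*sqrt(33) + 135*sqrt(19) + 10*sqrt(8151))/987

Group as (sqrt(19) + sqrt(33)) - sqrt(13); multiply by (sqrt(19) + sqrt(33)) + sqrt(13), then rationalise the remaining surd.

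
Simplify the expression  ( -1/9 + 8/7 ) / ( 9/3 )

65/189

Numerator: -1/9 + 8/7 = 65/63
Denominator: 9/3 = 3
Divide: (65/63) · (1/3) = 65/189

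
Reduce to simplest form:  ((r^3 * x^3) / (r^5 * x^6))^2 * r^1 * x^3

1/(r^3*x^3)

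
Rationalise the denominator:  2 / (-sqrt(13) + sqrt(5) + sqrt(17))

Group as (sqrt(5) + sqrt(17)) - sqrt(13); multiply by (sqrt(5) + sqrt(17)) + sqrt(13), then rationalise the remaining surd.

(-18*sqrt(13) + 2*sqrt(17) + 50*sqrt(5) + 4*sqrt(1105))/259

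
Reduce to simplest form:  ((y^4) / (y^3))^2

Inside the bracket: y^1
Raise to the power 2: y^2

y^2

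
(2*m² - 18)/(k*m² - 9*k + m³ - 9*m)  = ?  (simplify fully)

2/(k + m)

Factor: 2*m² - 18 = 2·(m - 3)·(m + 3);  k*m² - 9*k + m³ - 9*m = (m - 3)·(k + m)·(m + 3)
Cancel the common factors (m + 3), (m - 3).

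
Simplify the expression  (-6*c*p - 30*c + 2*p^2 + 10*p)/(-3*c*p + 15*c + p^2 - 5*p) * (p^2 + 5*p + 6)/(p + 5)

Factor: -6*c*p - 30*c + 2*p^2 + 10*p = 2*(p + 5)*(-3*c + p);  -3*c*p + 15*c + p^2 - 5*p = (p - 5)*(-3*c + p);  p^2 + 5*p + 6 = (p + 3)*(p + 2)
Cancel the common factors (-3*c + p), (p + 5).

(2*p^2 + 10*p + 12)/(p - 5)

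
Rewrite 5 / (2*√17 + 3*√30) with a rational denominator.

(-10*√17 + 15*√30)/202

Multiply numerator and denominator by -3*√30 + 2*√17.
Denominator becomes -202; numerator becomes -15*√30 + 10*√17.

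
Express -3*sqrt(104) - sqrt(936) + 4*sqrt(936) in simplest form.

3*sqrt(104) = 6*sqrt(26); sqrt(936) = 6*sqrt(26); 4*sqrt(936) = 24*sqrt(26)
Combine: (-6 - 6 + 24)·sqrt(26) = 12*sqrt(26)

12*sqrt(26)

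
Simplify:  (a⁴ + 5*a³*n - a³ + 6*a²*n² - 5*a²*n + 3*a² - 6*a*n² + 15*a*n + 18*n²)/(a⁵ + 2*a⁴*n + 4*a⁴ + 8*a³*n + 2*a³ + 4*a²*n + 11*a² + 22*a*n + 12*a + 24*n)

Factor: a⁴ + 5*a³*n - a³ + 6*a²*n² - 5*a²*n + 3*a² - 6*a*n² + 15*a*n + 18*n² = (a + 3*n)·(a + 2*n)·(a² - a + 3);  a⁵ + 2*a⁴*n + 4*a⁴ + 8*a³*n + 2*a³ + 4*a²*n + 11*a² + 22*a*n + 12*a + 24*n = (a + 2*n)·(a + 1)·(a² - a + 3)·(a + 4)
Cancel the common factors (a² - a + 3), (a + 2*n).

(a + 3*n)/(a² + 5*a + 4)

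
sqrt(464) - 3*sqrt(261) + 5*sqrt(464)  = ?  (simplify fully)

15*sqrt(29)

sqrt(464) = 4*sqrt(29); 3*sqrt(261) = 9*sqrt(29); 5*sqrt(464) = 20*sqrt(29)
Combine: (4 - 9 + 20)·sqrt(29) = 15*sqrt(29)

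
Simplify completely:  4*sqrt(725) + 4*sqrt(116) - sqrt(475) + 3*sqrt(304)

7*sqrt(19) + 28*sqrt(29)

4*sqrt(725) = 20*sqrt(29); 4*sqrt(116) = 8*sqrt(29); sqrt(475) = 5*sqrt(19); 3*sqrt(304) = 12*sqrt(19)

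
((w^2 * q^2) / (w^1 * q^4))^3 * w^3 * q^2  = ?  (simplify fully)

Inside the bracket: w^1 * (q^-2)
Raise to the power 3: w^3 * (q^-6)
Multiply by w^3 * q^2: add exponents.

w^6/q^4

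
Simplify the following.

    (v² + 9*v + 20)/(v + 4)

v + 5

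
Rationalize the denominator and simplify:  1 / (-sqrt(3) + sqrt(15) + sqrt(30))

(-7*sqrt(3) - 2*sqrt(30) + 3*sqrt(15) + 5*sqrt(6))/6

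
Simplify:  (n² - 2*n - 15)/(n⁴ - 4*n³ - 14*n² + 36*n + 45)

1/(n² - 2*n - 3)

Factor: n² - 2*n - 15 = (n - 5)·(n + 3);  n⁴ - 4*n³ - 14*n² + 36*n + 45 = (n + 1)·(n - 3)·(n - 5)·(n + 3)
Cancel the common factors (n - 5), (n + 3).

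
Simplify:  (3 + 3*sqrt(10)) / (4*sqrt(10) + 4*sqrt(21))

(-30 - 3*sqrt(10) + 3*sqrt(21) + 3*sqrt(210))/44

Multiply numerator and denominator by -4*sqrt(21) + 4*sqrt(10).
Denominator becomes -176; numerator becomes -12*sqrt(210) - 12*sqrt(21) + 12*sqrt(10) + 120.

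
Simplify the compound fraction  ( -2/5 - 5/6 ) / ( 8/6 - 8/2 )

37/80

Numerator: -2/5 - 5/6 = -37/30
Denominator: 8/6 - 8/2 = -8/3
Divide: (-37/30) · (-3/8) = 37/80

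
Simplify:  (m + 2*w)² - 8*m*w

(m - 2*w)²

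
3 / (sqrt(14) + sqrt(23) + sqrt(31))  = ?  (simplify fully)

(-3*sqrt(9982) + 9*sqrt(31) + 33*sqrt(23) + 60*sqrt(14))/626

Group as (sqrt(14) + sqrt(31)) + sqrt(23); multiply by (sqrt(14) + sqrt(31)) - sqrt(23), then rationalise the remaining surd.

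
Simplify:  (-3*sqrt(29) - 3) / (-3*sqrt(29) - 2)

(3*sqrt(29) + 255)/257

Multiply numerator and denominator by -2 + 3*sqrt(29).
Denominator becomes -257; numerator becomes -255 - 3*sqrt(29).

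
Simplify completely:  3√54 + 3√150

24*√6

3√54 = 9*√6; 3√150 = 15*√6
Combine: (9 + 15)·√6 = 24*√6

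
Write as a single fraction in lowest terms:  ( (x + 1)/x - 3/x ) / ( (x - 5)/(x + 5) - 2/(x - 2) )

Numerator: (x + 1)/x - 3/x = (x - 2)/x
Denominator: (x - 5)/(x + 5) - 2/(x - 2) = (x^2 - 9*x)/(x^2 + 3*x - 10)
Divide: ((x - 2)/x) · ((x^2 + 3*x - 10)/(x^2 - 9*x)) = (x^3 + x^2 - 16*x + 20)/(x^3 - 9*x^2)

(x^3 + x^2 - 16*x + 20)/(x^3 - 9*x^2)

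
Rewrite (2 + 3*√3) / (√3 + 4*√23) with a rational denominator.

Multiply numerator and denominator by -4*√23 + √3.
Denominator becomes -365; numerator becomes -12*√69 - 8*√23 + 2*√3 + 9.

(-9 - 2*√3 + 8*√23 + 12*√69)/365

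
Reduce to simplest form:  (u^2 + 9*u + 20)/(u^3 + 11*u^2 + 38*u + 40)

1/(u + 2)

Factor: u^2 + 9*u + 20 = (u + 5)*(u + 4);  u^3 + 11*u^2 + 38*u + 40 = (u + 5)*(u + 4)*(u + 2)
Cancel the common factors (u + 4), (u + 5).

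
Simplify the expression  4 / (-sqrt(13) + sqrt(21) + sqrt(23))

(-124*sqrt(13) + 44*sqrt(23) + 60*sqrt(21) + 8*sqrt(6279))/971

Group as (sqrt(21) + sqrt(23)) - sqrt(13); multiply by (sqrt(21) + sqrt(23)) + sqrt(13), then rationalise the remaining surd.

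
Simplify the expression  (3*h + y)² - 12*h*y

(3*h - y)²

Expand the square and combine the 12*h*y term.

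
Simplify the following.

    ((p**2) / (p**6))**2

Inside the bracket: (p**-4)
Raise to the power 2: (p**-8)

p**(-8)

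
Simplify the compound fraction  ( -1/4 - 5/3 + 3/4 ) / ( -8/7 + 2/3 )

49/20

Numerator: -1/4 - 5/3 + 3/4 = -7/6
Denominator: -8/7 + 2/3 = -10/21
Divide: (-7/6) · (-21/10) = 49/20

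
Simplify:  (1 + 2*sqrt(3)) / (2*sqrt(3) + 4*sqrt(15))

(-6 - sqrt(3) + 2*sqrt(15) + 12*sqrt(5))/114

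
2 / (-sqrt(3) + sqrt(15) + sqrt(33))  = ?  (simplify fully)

(-14*sqrt(15) - 4*sqrt(165) + 30*sqrt(3) + 10*sqrt(33))/15

Group as (sqrt(15) + sqrt(33)) - sqrt(3); multiply by (sqrt(15) + sqrt(33)) + sqrt(3), then rationalise the remaining surd.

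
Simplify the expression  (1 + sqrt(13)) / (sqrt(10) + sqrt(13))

(-sqrt(130) - sqrt(10) + sqrt(13) + 13)/3

Multiply numerator and denominator by -sqrt(10) + sqrt(13).
Denominator becomes 3; numerator becomes -sqrt(130) - sqrt(10) + sqrt(13) + 13.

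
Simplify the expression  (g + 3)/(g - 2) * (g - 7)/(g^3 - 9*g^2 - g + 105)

Factor: g^3 - 9*g^2 - g + 105 = (g + 3)*(g - 7)*(g - 5)
Cancel the common factors (g + 3), (g - 7).

1/(g^2 - 7*g + 10)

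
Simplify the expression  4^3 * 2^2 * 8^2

4^3 = 2^6; 2^2 = 2^2; 8^2 = 2^6
Combine exponents: 2^14

2^14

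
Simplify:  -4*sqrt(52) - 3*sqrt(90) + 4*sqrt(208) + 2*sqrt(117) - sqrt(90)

-12*sqrt(10) + 14*sqrt(13)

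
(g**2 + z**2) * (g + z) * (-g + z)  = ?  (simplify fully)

Pair the conjugate factors: (z+g)(z-g) = -g**2 + z**2, then repeat with the next factor.

-g**4 + z**4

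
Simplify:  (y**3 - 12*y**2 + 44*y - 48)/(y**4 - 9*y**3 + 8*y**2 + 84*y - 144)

Factor: y**3 - 12*y**2 + 44*y - 48 = (y - 2)*(y - 6)*(y - 4);  y**4 - 9*y**3 + 8*y**2 + 84*y - 144 = (y + 3)*(y - 6)*(y - 4)*(y - 2)
Cancel the common factors (y - 2), (y - 6), (y - 4).

1/(y + 3)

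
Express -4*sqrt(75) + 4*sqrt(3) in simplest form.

-16*sqrt(3)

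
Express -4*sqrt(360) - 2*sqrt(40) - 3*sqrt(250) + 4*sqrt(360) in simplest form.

-19*sqrt(10)

4*sqrt(360) = 24*sqrt(10); 2*sqrt(40) = 4*sqrt(10); 3*sqrt(250) = 15*sqrt(10); 4*sqrt(360) = 24*sqrt(10)
Combine: (-24 - 4 - 15 + 24)·sqrt(10) = -19*sqrt(10)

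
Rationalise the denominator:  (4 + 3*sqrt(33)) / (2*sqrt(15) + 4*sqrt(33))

(-9*sqrt(55) - 4*sqrt(15) + 8*sqrt(33) + 198)/234

Multiply numerator and denominator by -2*sqrt(15) + 4*sqrt(33).
Denominator becomes 468; numerator becomes -18*sqrt(55) - 8*sqrt(15) + 16*sqrt(33) + 396.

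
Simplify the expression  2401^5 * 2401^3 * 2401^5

2401^5 = 7^20; 2401^3 = 7^12; 2401^5 = 7^20
Combine exponents: 7^52

7^52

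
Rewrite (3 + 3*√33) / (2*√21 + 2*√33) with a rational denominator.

(-3*√77 - √21 + √33 + 33)/8

Multiply numerator and denominator by -2*√21 + 2*√33.
Denominator becomes 48; numerator becomes -18*√77 - 6*√21 + 6*√33 + 198.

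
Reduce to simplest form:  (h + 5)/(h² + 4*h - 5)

1/(h - 1)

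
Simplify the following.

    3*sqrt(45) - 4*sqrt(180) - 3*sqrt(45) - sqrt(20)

3*sqrt(45) = 9*sqrt(5); 4*sqrt(180) = 24*sqrt(5); 3*sqrt(45) = 9*sqrt(5); sqrt(20) = 2*sqrt(5)
Combine: (9 - 24 - 9 - 2)·sqrt(5) = -26*sqrt(5)

-26*sqrt(5)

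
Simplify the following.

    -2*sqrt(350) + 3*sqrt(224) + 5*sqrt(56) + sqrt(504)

2*sqrt(350) = 10*sqrt(14); 3*sqrt(224) = 12*sqrt(14); 5*sqrt(56) = 10*sqrt(14); sqrt(504) = 6*sqrt(14)
Combine: (-10 + 12 + 10 + 6)·sqrt(14) = 18*sqrt(14)

18*sqrt(14)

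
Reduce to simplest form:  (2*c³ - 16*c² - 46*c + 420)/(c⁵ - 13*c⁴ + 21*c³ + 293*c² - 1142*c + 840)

Factor: 2*c³ - 16*c² - 46*c + 420 = 2·(c - 6)·(c + 5)·(c - 7);  c⁵ - 13*c⁴ + 21*c³ + 293*c² - 1142*c + 840 = (c - 4)·(c - 1)·(c - 6)·(c + 5)·(c - 7)
Cancel the common factors (c + 5), (c - 7), (c - 6).

2/(c² - 5*c + 4)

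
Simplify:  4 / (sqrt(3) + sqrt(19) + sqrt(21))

(-24*sqrt(133) + 4*sqrt(21) + 20*sqrt(19) + 148*sqrt(3))/227

Group as (sqrt(3) + sqrt(21)) + sqrt(19); multiply by (sqrt(3) + sqrt(21)) - sqrt(19), then rationalise the remaining surd.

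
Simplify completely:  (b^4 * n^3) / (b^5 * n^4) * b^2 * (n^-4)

Quotient: (b^-1) * (n^-1)
Multiply by b^2 * (n^-4): add exponents.

b/n^5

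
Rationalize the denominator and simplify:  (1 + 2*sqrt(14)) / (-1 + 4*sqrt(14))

Multiply numerator and denominator by -4*sqrt(14) - 1.
Denominator becomes -223; numerator becomes -113 - 6*sqrt(14).

(6*sqrt(14) + 113)/223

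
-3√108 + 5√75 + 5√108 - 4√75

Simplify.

3√108 = 18*√3; 5√75 = 25*√3; 5√108 = 30*√3; 4√75 = 20*√3

17*√3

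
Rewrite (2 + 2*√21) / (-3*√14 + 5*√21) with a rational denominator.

Multiply numerator and denominator by 3*√14 + 5*√21.
Denominator becomes 399; numerator becomes 6*√14 + 10*√21 + 42*√6 + 210.

(6*√14 + 10*√21 + 42*√6 + 210)/399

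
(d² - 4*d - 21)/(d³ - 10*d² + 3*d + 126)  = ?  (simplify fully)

Factor: d² - 4*d - 21 = (d - 7)·(d + 3);  d³ - 10*d² + 3*d + 126 = (d + 3)·(d - 6)·(d - 7)
Cancel the common factors (d + 3), (d - 7).

1/(d - 6)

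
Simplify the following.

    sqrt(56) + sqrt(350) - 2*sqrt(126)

sqrt(56) = 2*sqrt(14); sqrt(350) = 5*sqrt(14); 2*sqrt(126) = 6*sqrt(14)
Combine: (2 + 5 - 6)·sqrt(14) = sqrt(14)

sqrt(14)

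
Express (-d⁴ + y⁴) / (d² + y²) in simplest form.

-d⁴ + y⁴ factors as (-d + y)*(d + y)*(d² + y²).

-d² + y²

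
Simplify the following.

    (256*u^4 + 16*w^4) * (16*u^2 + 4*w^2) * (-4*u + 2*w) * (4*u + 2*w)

Telescope via difference of squares: ((2*w)+(4*u))((2*w)-(4*u)) = -16*u^2 + 4*w^2, then repeat with the next factor.

-65536*u^8 + 256*w^8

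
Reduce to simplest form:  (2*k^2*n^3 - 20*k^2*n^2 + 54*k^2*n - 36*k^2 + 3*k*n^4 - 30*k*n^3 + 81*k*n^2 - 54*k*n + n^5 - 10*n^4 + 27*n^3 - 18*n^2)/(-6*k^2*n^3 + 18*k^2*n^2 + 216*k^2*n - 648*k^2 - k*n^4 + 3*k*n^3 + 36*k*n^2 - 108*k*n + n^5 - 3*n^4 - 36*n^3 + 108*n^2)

Factor: 2*k^2*n^3 - 20*k^2*n^2 + 54*k^2*n - 36*k^2 + 3*k*n^4 - 30*k*n^3 + 81*k*n^2 - 54*k*n + n^5 - 10*n^4 + 27*n^3 - 18*n^2 = (k + n)*(2*k + n)*(n - 1)*(n - 6)*(n - 3);  -6*k^2*n^3 + 18*k^2*n^2 + 216*k^2*n - 648*k^2 - k*n^4 + 3*k*n^3 + 36*k*n^2 - 108*k*n + n^5 - 3*n^4 - 36*n^3 + 108*n^2 = (n - 6)*(n - 3)*(n + 6)*(-3*k + n)*(2*k + n)
Cancel the common factors (n - 3), (2*k + n), (n - 6).

(-k*n + k - n^2 + n)/(3*k*n + 18*k - n^2 - 6*n)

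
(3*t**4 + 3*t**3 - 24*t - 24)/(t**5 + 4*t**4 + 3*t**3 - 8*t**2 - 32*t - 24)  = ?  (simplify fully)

Factor: 3*t**4 + 3*t**3 - 24*t - 24 = 3*(t**2 + 2*t + 4)*(t + 1)*(t - 2);  t**5 + 4*t**4 + 3*t**3 - 8*t**2 - 32*t - 24 = (t + 3)*(t - 2)*(t + 1)*(t**2 + 2*t + 4)
Cancel the common factors (t**2 + 2*t + 4), (t - 2), (t + 1).

3/(t + 3)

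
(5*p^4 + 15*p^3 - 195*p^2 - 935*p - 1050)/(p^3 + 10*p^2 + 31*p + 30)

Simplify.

5*p - 35

Factor: 5*p^4 + 15*p^3 - 195*p^2 - 935*p - 1050 = 5*(p - 7)*(p + 2)*(p + 3)*(p + 5);  p^3 + 10*p^2 + 31*p + 30 = (p + 2)*(p + 3)*(p + 5)
Cancel the common factors (p + 2), (p + 5), (p + 3).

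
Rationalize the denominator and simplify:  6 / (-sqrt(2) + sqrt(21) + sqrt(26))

(-90*sqrt(2) - 6*sqrt(26) + 14*sqrt(21) + 8*sqrt(273))/53

Group as (sqrt(21) + sqrt(26)) - sqrt(2); multiply by (sqrt(21) + sqrt(26)) + sqrt(2), then rationalise the remaining surd.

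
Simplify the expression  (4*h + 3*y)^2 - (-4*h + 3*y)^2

Only the odd-power cross terms survive.

48*h*y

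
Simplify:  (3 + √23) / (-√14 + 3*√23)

(3*√14 + √322 + 9*√23 + 69)/193

Multiply numerator and denominator by √14 + 3*√23.
Denominator becomes 193; numerator becomes 3*√14 + √322 + 9*√23 + 69.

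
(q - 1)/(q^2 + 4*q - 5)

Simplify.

1/(q + 5)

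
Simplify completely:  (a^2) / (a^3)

1/a

Quotient: (a^-1)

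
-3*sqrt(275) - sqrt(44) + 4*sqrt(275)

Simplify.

3*sqrt(275) = 15*sqrt(11); sqrt(44) = 2*sqrt(11); 4*sqrt(275) = 20*sqrt(11)
Combine: (-15 - 2 + 20)·sqrt(11) = 3*sqrt(11)

3*sqrt(11)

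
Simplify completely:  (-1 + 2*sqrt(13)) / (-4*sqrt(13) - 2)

Multiply numerator and denominator by -2 + 4*sqrt(13).
Denominator becomes -204; numerator becomes -8*sqrt(13) + 106.

(-53 + 4*sqrt(13))/102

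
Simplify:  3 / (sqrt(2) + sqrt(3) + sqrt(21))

(-30*sqrt(3) - 33*sqrt(2) + 9*sqrt(14) + 24*sqrt(21))/116

Group as (sqrt(3) + sqrt(21)) + sqrt(2); multiply by (sqrt(3) + sqrt(21)) - sqrt(2), then rationalise the remaining surd.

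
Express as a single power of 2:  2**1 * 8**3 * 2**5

2**1 = 2**1; 8**3 = 2**9; 2**5 = 2**5
Combine exponents: 2**15

2**15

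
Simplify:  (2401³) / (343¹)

2401³ = 7^12; 343¹ = 7^3
Combine exponents: 7^9

7^9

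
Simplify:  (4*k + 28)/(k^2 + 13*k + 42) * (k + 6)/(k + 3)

Factor: 4*k + 28 = 4*(k + 7);  k^2 + 13*k + 42 = (k + 6)*(k + 7)
Cancel the common factors (k + 7), (k + 6).

4/(k + 3)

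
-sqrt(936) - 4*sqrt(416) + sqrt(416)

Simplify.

-18*sqrt(26)

sqrt(936) = 6*sqrt(26); 4*sqrt(416) = 16*sqrt(26); sqrt(416) = 4*sqrt(26)
Combine: (-6 - 16 + 4)·sqrt(26) = -18*sqrt(26)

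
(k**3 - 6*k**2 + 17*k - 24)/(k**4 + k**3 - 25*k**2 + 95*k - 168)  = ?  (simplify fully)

1/(k + 7)

Factor: k**3 - 6*k**2 + 17*k - 24 = (k**2 - 3*k + 8)*(k - 3);  k**4 + k**3 - 25*k**2 + 95*k - 168 = (k + 7)*(k**2 - 3*k + 8)*(k - 3)
Cancel the common factors (k**2 - 3*k + 8), (k - 3).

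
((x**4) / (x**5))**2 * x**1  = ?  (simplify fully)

Inside the bracket: (x**-1)
Raise to the power 2: (x**-2)
Multiply by x**1: add exponents.

1/x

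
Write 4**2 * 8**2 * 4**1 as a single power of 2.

2**12

4**2 = 2**4; 8**2 = 2**6; 4**1 = 2**2
Combine exponents: 2**12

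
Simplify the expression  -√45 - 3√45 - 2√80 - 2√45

√45 = 3*√5; 3√45 = 9*√5; 2√80 = 8*√5; 2√45 = 6*√5
Combine: (-3 - 9 - 8 - 6)·√5 = -26*√5

-26*√5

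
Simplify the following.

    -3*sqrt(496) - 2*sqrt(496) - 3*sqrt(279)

-29*sqrt(31)

3*sqrt(496) = 12*sqrt(31); 2*sqrt(496) = 8*sqrt(31); 3*sqrt(279) = 9*sqrt(31)
Combine: (-12 - 8 - 9)·sqrt(31) = -29*sqrt(31)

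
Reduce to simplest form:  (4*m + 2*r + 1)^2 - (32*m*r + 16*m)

After expansion: 16*m^2 - 16*m*r - 8*m + 4*r^2 + 4*r + 1 — a perfect-square trinomial.

(-4*m + 2*r + 1)^2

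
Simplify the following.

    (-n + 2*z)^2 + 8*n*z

(n + 2*z)^2

Expanding gives n^2 + 4*n*z + 4*z^2, a perfect square.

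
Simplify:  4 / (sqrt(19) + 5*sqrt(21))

(-2*sqrt(19) + 10*sqrt(21))/253

Multiply numerator and denominator by -5*sqrt(21) + sqrt(19).
Denominator becomes -506; numerator becomes -20*sqrt(21) + 4*sqrt(19).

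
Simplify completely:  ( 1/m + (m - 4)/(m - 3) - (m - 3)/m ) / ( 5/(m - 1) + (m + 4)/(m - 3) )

Numerator: 1/m + (m - 4)/(m - 3) - (m - 3)/m = (3*m - 12)/(m² - 3*m)
Denominator: 5/(m - 1) + (m + 4)/(m - 3) = (m² + 8*m - 19)/(m² - 4*m + 3)
Divide: ((3*m - 12)/(m² - 3*m)) · ((m² - 4*m + 3)/(m² + 8*m - 19)) = (3*m² - 15*m + 12)/(m³ + 8*m² - 19*m)

(3*m² - 15*m + 12)/(m³ + 8*m² - 19*m)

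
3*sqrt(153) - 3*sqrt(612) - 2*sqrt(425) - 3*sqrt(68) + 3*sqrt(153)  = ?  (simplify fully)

-16*sqrt(17)

3*sqrt(153) = 9*sqrt(17); 3*sqrt(612) = 18*sqrt(17); 2*sqrt(425) = 10*sqrt(17); 3*sqrt(68) = 6*sqrt(17); 3*sqrt(153) = 9*sqrt(17)
Combine: (9 - 18 - 10 - 6 + 9)·sqrt(17) = -16*sqrt(17)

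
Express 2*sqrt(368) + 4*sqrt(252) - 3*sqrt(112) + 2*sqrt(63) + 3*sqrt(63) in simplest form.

8*sqrt(23) + 27*sqrt(7)

2*sqrt(368) = 8*sqrt(23); 4*sqrt(252) = 24*sqrt(7); 3*sqrt(112) = 12*sqrt(7); 2*sqrt(63) = 6*sqrt(7); 3*sqrt(63) = 9*sqrt(7)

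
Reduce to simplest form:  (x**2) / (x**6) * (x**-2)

x**(-6)

Quotient: (x**-4)
Multiply by (x**-2): add exponents.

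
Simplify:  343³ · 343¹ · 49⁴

343³ = 7^9; 343¹ = 7^3; 49⁴ = 7^8
Combine exponents: 7^20

7^20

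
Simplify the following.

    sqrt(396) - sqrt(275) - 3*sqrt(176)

sqrt(396) = 6*sqrt(11); sqrt(275) = 5*sqrt(11); 3*sqrt(176) = 12*sqrt(11)
Combine: (6 - 5 - 12)·sqrt(11) = -11*sqrt(11)

-11*sqrt(11)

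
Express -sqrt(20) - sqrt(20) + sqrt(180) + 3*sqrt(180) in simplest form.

20*sqrt(5)

sqrt(20) = 2*sqrt(5); sqrt(20) = 2*sqrt(5); sqrt(180) = 6*sqrt(5); 3*sqrt(180) = 18*sqrt(5)
Combine: (-2 - 2 + 6 + 18)·sqrt(5) = 20*sqrt(5)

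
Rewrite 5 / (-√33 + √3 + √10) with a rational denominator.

(-10*√33 - 13*√10 - 20*√3 - 3*√110)/28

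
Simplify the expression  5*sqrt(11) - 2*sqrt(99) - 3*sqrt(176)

-13*sqrt(11)

5*sqrt(11) = 5*sqrt(11); 2*sqrt(99) = 6*sqrt(11); 3*sqrt(176) = 12*sqrt(11)
Combine: (5 - 6 - 12)·sqrt(11) = -13*sqrt(11)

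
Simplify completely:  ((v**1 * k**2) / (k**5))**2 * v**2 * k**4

Inside the bracket: v**1 * (k**-3)
Raise to the power 2: v**2 * (k**-6)
Multiply by v**2 * k**4: add exponents.

v**4/k**2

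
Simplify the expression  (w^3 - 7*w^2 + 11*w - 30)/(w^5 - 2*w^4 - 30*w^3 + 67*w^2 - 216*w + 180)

Factor: w^3 - 7*w^2 + 11*w - 30 = (w - 6)*(w^2 - w + 5);  w^5 - 2*w^4 - 30*w^3 + 67*w^2 - 216*w + 180 = (w + 6)*(w^2 - w + 5)*(w - 6)*(w - 1)
Cancel the common factors (w^2 - w + 5), (w - 6).

1/(w^2 + 5*w - 6)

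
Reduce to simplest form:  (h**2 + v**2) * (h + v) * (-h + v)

-h**4 + v**4

(v+h)(v-h) = -h**2 + v**2; continue pairing.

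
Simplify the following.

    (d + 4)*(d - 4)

d**2 - 16

Difference of squares with P = d, Q = 4.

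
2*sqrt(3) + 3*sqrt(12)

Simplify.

8*sqrt(3)

2*sqrt(3) = 2*sqrt(3); 3*sqrt(12) = 6*sqrt(3)
Combine: (2 + 6)·sqrt(3) = 8*sqrt(3)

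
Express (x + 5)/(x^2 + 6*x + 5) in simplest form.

Factor: x^2 + 6*x + 5 = (x + 5)*(x + 1)
Cancel the common factor (x + 5).

1/(x + 1)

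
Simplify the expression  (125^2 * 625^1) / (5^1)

5^9

125^2 = 5^6; 625^1 = 5^4; 5^1 = 5^1
Combine exponents: 5^9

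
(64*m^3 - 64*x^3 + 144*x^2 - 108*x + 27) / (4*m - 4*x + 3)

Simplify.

(4*m)^3 - (4*x - 3)^3 = (4*m - 4*x + 3)(16*m^2 + 16*m*x - 12*m + 16*x^2 - 24*x + 9).

16*m^2 + 16*m*x - 12*m + 16*x^2 - 24*x + 9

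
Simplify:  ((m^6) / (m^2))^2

Inside the bracket: m^4
Raise to the power 2: m^8

m^8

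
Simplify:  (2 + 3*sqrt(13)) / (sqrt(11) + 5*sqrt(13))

(-3*sqrt(143) - 2*sqrt(11) + 10*sqrt(13) + 195)/314

Multiply numerator and denominator by -sqrt(11) + 5*sqrt(13).
Denominator becomes 314; numerator becomes -3*sqrt(143) - 2*sqrt(11) + 10*sqrt(13) + 195.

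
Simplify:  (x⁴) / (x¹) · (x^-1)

x²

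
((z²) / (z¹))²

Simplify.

z²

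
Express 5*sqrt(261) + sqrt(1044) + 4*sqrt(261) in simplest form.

5*sqrt(261) = 15*sqrt(29); sqrt(1044) = 6*sqrt(29); 4*sqrt(261) = 12*sqrt(29)
Combine: (15 + 6 + 12)·sqrt(29) = 33*sqrt(29)

33*sqrt(29)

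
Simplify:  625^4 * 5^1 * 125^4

5^29

625^4 = 5^16; 5^1 = 5^1; 125^4 = 5^12
Combine exponents: 5^29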